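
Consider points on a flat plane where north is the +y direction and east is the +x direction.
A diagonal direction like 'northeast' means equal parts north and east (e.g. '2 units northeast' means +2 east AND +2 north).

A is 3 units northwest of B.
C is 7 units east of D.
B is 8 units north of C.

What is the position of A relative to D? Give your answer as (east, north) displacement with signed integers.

Answer: A is at (east=4, north=11) relative to D.

Derivation:
Place D at the origin (east=0, north=0).
  C is 7 units east of D: delta (east=+7, north=+0); C at (east=7, north=0).
  B is 8 units north of C: delta (east=+0, north=+8); B at (east=7, north=8).
  A is 3 units northwest of B: delta (east=-3, north=+3); A at (east=4, north=11).
Therefore A relative to D: (east=4, north=11).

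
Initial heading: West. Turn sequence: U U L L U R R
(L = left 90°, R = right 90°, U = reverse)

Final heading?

Answer: Final heading: East

Derivation:
Start: West
  U (U-turn (180°)) -> East
  U (U-turn (180°)) -> West
  L (left (90° counter-clockwise)) -> South
  L (left (90° counter-clockwise)) -> East
  U (U-turn (180°)) -> West
  R (right (90° clockwise)) -> North
  R (right (90° clockwise)) -> East
Final: East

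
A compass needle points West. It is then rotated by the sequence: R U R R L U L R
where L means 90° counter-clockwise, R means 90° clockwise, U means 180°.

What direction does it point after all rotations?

Start: West
  R (right (90° clockwise)) -> North
  U (U-turn (180°)) -> South
  R (right (90° clockwise)) -> West
  R (right (90° clockwise)) -> North
  L (left (90° counter-clockwise)) -> West
  U (U-turn (180°)) -> East
  L (left (90° counter-clockwise)) -> North
  R (right (90° clockwise)) -> East
Final: East

Answer: Final heading: East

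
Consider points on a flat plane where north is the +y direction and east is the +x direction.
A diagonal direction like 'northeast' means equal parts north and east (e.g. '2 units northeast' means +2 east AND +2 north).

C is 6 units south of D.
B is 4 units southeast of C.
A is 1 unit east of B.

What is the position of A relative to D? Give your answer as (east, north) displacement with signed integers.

Answer: A is at (east=5, north=-10) relative to D.

Derivation:
Place D at the origin (east=0, north=0).
  C is 6 units south of D: delta (east=+0, north=-6); C at (east=0, north=-6).
  B is 4 units southeast of C: delta (east=+4, north=-4); B at (east=4, north=-10).
  A is 1 unit east of B: delta (east=+1, north=+0); A at (east=5, north=-10).
Therefore A relative to D: (east=5, north=-10).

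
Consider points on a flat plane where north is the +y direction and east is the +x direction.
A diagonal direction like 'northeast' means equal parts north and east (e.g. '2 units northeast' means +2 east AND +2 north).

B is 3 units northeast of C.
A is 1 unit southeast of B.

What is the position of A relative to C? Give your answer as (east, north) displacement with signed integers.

Answer: A is at (east=4, north=2) relative to C.

Derivation:
Place C at the origin (east=0, north=0).
  B is 3 units northeast of C: delta (east=+3, north=+3); B at (east=3, north=3).
  A is 1 unit southeast of B: delta (east=+1, north=-1); A at (east=4, north=2).
Therefore A relative to C: (east=4, north=2).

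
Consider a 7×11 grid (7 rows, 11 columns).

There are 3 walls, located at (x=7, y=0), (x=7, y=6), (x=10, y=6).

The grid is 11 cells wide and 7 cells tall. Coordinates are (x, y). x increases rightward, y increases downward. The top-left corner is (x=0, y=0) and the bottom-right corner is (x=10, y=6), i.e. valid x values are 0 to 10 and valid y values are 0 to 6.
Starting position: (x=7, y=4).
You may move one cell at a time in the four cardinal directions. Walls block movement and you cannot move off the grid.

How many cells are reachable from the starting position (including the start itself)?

BFS flood-fill from (x=7, y=4):
  Distance 0: (x=7, y=4)
  Distance 1: (x=7, y=3), (x=6, y=4), (x=8, y=4), (x=7, y=5)
  Distance 2: (x=7, y=2), (x=6, y=3), (x=8, y=3), (x=5, y=4), (x=9, y=4), (x=6, y=5), (x=8, y=5)
  Distance 3: (x=7, y=1), (x=6, y=2), (x=8, y=2), (x=5, y=3), (x=9, y=3), (x=4, y=4), (x=10, y=4), (x=5, y=5), (x=9, y=5), (x=6, y=6), (x=8, y=6)
  Distance 4: (x=6, y=1), (x=8, y=1), (x=5, y=2), (x=9, y=2), (x=4, y=3), (x=10, y=3), (x=3, y=4), (x=4, y=5), (x=10, y=5), (x=5, y=6), (x=9, y=6)
  Distance 5: (x=6, y=0), (x=8, y=0), (x=5, y=1), (x=9, y=1), (x=4, y=2), (x=10, y=2), (x=3, y=3), (x=2, y=4), (x=3, y=5), (x=4, y=6)
  Distance 6: (x=5, y=0), (x=9, y=0), (x=4, y=1), (x=10, y=1), (x=3, y=2), (x=2, y=3), (x=1, y=4), (x=2, y=5), (x=3, y=6)
  Distance 7: (x=4, y=0), (x=10, y=0), (x=3, y=1), (x=2, y=2), (x=1, y=3), (x=0, y=4), (x=1, y=5), (x=2, y=6)
  Distance 8: (x=3, y=0), (x=2, y=1), (x=1, y=2), (x=0, y=3), (x=0, y=5), (x=1, y=6)
  Distance 9: (x=2, y=0), (x=1, y=1), (x=0, y=2), (x=0, y=6)
  Distance 10: (x=1, y=0), (x=0, y=1)
  Distance 11: (x=0, y=0)
Total reachable: 74 (grid has 74 open cells total)

Answer: Reachable cells: 74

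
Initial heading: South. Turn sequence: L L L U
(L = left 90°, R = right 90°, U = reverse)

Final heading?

Answer: Final heading: East

Derivation:
Start: South
  L (left (90° counter-clockwise)) -> East
  L (left (90° counter-clockwise)) -> North
  L (left (90° counter-clockwise)) -> West
  U (U-turn (180°)) -> East
Final: East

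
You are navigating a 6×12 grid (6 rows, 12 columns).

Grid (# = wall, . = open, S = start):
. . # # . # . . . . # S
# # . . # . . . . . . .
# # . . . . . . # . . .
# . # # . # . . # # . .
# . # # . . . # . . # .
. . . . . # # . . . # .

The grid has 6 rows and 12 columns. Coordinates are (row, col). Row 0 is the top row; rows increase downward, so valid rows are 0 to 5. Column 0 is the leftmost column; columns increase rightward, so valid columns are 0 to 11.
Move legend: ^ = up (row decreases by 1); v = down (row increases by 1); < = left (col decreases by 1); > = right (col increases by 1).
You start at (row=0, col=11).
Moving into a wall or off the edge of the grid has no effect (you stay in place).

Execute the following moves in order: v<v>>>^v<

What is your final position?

Start: (row=0, col=11)
  v (down): (row=0, col=11) -> (row=1, col=11)
  < (left): (row=1, col=11) -> (row=1, col=10)
  v (down): (row=1, col=10) -> (row=2, col=10)
  > (right): (row=2, col=10) -> (row=2, col=11)
  > (right): blocked, stay at (row=2, col=11)
  > (right): blocked, stay at (row=2, col=11)
  ^ (up): (row=2, col=11) -> (row=1, col=11)
  v (down): (row=1, col=11) -> (row=2, col=11)
  < (left): (row=2, col=11) -> (row=2, col=10)
Final: (row=2, col=10)

Answer: Final position: (row=2, col=10)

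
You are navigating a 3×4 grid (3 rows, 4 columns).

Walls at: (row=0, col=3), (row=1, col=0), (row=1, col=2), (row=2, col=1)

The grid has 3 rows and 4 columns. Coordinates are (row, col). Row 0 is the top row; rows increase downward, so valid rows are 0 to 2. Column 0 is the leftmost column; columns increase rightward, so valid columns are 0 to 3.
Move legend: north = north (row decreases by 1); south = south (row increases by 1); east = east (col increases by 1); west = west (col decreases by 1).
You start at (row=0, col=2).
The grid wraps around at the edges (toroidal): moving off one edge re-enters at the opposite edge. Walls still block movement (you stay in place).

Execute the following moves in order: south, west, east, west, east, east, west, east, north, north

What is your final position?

Start: (row=0, col=2)
  south (south): blocked, stay at (row=0, col=2)
  west (west): (row=0, col=2) -> (row=0, col=1)
  east (east): (row=0, col=1) -> (row=0, col=2)
  west (west): (row=0, col=2) -> (row=0, col=1)
  east (east): (row=0, col=1) -> (row=0, col=2)
  east (east): blocked, stay at (row=0, col=2)
  west (west): (row=0, col=2) -> (row=0, col=1)
  east (east): (row=0, col=1) -> (row=0, col=2)
  north (north): (row=0, col=2) -> (row=2, col=2)
  north (north): blocked, stay at (row=2, col=2)
Final: (row=2, col=2)

Answer: Final position: (row=2, col=2)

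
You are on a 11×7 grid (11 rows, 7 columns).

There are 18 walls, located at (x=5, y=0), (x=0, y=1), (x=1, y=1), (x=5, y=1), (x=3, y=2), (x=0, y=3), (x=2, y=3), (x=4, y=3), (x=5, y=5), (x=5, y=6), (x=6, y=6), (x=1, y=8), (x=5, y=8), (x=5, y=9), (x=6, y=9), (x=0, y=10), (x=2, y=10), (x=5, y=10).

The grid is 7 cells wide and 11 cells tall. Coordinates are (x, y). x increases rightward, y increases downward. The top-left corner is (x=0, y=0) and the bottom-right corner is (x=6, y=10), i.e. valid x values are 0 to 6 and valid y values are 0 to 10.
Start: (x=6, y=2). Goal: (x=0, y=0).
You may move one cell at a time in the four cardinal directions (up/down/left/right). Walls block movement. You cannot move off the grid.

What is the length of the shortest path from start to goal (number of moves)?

Answer: Shortest path length: 8

Derivation:
BFS from (x=6, y=2) until reaching (x=0, y=0):
  Distance 0: (x=6, y=2)
  Distance 1: (x=6, y=1), (x=5, y=2), (x=6, y=3)
  Distance 2: (x=6, y=0), (x=4, y=2), (x=5, y=3), (x=6, y=4)
  Distance 3: (x=4, y=1), (x=5, y=4), (x=6, y=5)
  Distance 4: (x=4, y=0), (x=3, y=1), (x=4, y=4)
  Distance 5: (x=3, y=0), (x=2, y=1), (x=3, y=4), (x=4, y=5)
  Distance 6: (x=2, y=0), (x=2, y=2), (x=3, y=3), (x=2, y=4), (x=3, y=5), (x=4, y=6)
  Distance 7: (x=1, y=0), (x=1, y=2), (x=1, y=4), (x=2, y=5), (x=3, y=6), (x=4, y=7)
  Distance 8: (x=0, y=0), (x=0, y=2), (x=1, y=3), (x=0, y=4), (x=1, y=5), (x=2, y=6), (x=3, y=7), (x=5, y=7), (x=4, y=8)  <- goal reached here
One shortest path (8 moves): (x=6, y=2) -> (x=5, y=2) -> (x=4, y=2) -> (x=4, y=1) -> (x=3, y=1) -> (x=2, y=1) -> (x=2, y=0) -> (x=1, y=0) -> (x=0, y=0)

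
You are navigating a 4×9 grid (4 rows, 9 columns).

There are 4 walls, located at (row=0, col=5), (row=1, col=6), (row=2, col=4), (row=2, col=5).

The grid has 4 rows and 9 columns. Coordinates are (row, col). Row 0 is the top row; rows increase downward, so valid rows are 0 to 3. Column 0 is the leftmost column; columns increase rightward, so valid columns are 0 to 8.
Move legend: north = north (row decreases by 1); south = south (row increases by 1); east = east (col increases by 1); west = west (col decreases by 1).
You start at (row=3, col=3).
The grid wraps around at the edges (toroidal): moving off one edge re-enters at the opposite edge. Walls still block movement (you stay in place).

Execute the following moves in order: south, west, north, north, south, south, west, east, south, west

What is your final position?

Answer: Final position: (row=1, col=1)

Derivation:
Start: (row=3, col=3)
  south (south): (row=3, col=3) -> (row=0, col=3)
  west (west): (row=0, col=3) -> (row=0, col=2)
  north (north): (row=0, col=2) -> (row=3, col=2)
  north (north): (row=3, col=2) -> (row=2, col=2)
  south (south): (row=2, col=2) -> (row=3, col=2)
  south (south): (row=3, col=2) -> (row=0, col=2)
  west (west): (row=0, col=2) -> (row=0, col=1)
  east (east): (row=0, col=1) -> (row=0, col=2)
  south (south): (row=0, col=2) -> (row=1, col=2)
  west (west): (row=1, col=2) -> (row=1, col=1)
Final: (row=1, col=1)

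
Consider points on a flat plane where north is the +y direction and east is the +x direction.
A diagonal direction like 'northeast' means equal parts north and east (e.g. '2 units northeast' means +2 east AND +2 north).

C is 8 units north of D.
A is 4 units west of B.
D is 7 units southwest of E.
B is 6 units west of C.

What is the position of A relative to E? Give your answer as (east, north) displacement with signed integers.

Answer: A is at (east=-17, north=1) relative to E.

Derivation:
Place E at the origin (east=0, north=0).
  D is 7 units southwest of E: delta (east=-7, north=-7); D at (east=-7, north=-7).
  C is 8 units north of D: delta (east=+0, north=+8); C at (east=-7, north=1).
  B is 6 units west of C: delta (east=-6, north=+0); B at (east=-13, north=1).
  A is 4 units west of B: delta (east=-4, north=+0); A at (east=-17, north=1).
Therefore A relative to E: (east=-17, north=1).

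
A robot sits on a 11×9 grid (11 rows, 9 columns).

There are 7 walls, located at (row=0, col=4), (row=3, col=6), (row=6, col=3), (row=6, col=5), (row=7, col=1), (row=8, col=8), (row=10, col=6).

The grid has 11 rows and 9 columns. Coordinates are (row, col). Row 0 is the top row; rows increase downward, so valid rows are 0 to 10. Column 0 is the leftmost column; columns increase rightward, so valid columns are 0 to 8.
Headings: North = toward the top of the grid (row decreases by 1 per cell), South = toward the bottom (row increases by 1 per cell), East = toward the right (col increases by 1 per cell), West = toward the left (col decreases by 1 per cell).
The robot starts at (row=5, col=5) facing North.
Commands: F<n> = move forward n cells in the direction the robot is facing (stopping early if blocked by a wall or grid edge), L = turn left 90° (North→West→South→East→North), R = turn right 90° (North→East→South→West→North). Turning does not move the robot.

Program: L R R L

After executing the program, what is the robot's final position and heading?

Start: (row=5, col=5), facing North
  L: turn left, now facing West
  R: turn right, now facing North
  R: turn right, now facing East
  L: turn left, now facing North
Final: (row=5, col=5), facing North

Answer: Final position: (row=5, col=5), facing North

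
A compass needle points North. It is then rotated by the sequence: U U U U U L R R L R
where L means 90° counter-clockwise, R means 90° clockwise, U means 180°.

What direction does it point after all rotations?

Answer: Final heading: West

Derivation:
Start: North
  U (U-turn (180°)) -> South
  U (U-turn (180°)) -> North
  U (U-turn (180°)) -> South
  U (U-turn (180°)) -> North
  U (U-turn (180°)) -> South
  L (left (90° counter-clockwise)) -> East
  R (right (90° clockwise)) -> South
  R (right (90° clockwise)) -> West
  L (left (90° counter-clockwise)) -> South
  R (right (90° clockwise)) -> West
Final: West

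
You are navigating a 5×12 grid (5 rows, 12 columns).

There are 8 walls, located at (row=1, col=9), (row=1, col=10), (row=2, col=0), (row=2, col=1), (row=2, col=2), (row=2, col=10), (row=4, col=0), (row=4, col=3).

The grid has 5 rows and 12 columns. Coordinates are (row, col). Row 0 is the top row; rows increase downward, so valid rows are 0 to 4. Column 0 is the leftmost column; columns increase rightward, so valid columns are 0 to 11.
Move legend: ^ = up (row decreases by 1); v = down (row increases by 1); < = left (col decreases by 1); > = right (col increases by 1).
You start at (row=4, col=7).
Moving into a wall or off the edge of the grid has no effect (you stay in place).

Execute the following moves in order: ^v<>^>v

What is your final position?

Answer: Final position: (row=4, col=8)

Derivation:
Start: (row=4, col=7)
  ^ (up): (row=4, col=7) -> (row=3, col=7)
  v (down): (row=3, col=7) -> (row=4, col=7)
  < (left): (row=4, col=7) -> (row=4, col=6)
  > (right): (row=4, col=6) -> (row=4, col=7)
  ^ (up): (row=4, col=7) -> (row=3, col=7)
  > (right): (row=3, col=7) -> (row=3, col=8)
  v (down): (row=3, col=8) -> (row=4, col=8)
Final: (row=4, col=8)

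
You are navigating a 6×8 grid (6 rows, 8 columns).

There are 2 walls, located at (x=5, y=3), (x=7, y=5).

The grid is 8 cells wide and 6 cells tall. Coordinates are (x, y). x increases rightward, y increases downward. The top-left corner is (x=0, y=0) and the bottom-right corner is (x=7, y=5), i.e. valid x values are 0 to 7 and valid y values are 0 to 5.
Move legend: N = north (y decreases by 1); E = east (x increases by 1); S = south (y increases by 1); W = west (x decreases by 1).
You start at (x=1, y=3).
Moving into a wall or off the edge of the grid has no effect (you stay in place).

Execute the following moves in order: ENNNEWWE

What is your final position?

Answer: Final position: (x=2, y=0)

Derivation:
Start: (x=1, y=3)
  E (east): (x=1, y=3) -> (x=2, y=3)
  N (north): (x=2, y=3) -> (x=2, y=2)
  N (north): (x=2, y=2) -> (x=2, y=1)
  N (north): (x=2, y=1) -> (x=2, y=0)
  E (east): (x=2, y=0) -> (x=3, y=0)
  W (west): (x=3, y=0) -> (x=2, y=0)
  W (west): (x=2, y=0) -> (x=1, y=0)
  E (east): (x=1, y=0) -> (x=2, y=0)
Final: (x=2, y=0)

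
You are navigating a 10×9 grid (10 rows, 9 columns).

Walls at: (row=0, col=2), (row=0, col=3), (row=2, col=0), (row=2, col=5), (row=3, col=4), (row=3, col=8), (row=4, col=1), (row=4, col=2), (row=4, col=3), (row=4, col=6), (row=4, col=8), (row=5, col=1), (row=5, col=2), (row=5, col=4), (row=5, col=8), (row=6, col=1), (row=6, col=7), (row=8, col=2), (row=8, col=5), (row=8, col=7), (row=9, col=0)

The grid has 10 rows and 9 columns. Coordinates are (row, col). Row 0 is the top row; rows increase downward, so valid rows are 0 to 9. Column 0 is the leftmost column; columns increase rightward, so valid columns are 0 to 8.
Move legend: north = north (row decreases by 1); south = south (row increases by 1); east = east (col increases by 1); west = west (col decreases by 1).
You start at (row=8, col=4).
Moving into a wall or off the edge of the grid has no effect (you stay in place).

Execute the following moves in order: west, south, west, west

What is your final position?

Start: (row=8, col=4)
  west (west): (row=8, col=4) -> (row=8, col=3)
  south (south): (row=8, col=3) -> (row=9, col=3)
  west (west): (row=9, col=3) -> (row=9, col=2)
  west (west): (row=9, col=2) -> (row=9, col=1)
Final: (row=9, col=1)

Answer: Final position: (row=9, col=1)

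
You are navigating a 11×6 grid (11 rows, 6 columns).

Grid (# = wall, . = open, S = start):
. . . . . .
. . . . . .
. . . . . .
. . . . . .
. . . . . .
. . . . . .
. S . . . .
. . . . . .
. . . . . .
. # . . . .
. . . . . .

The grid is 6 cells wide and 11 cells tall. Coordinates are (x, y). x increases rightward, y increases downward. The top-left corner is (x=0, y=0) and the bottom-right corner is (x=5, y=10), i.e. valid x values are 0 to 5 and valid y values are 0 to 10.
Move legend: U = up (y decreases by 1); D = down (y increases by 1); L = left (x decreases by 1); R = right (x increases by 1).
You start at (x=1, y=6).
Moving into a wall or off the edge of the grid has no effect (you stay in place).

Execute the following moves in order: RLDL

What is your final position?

Start: (x=1, y=6)
  R (right): (x=1, y=6) -> (x=2, y=6)
  L (left): (x=2, y=6) -> (x=1, y=6)
  D (down): (x=1, y=6) -> (x=1, y=7)
  L (left): (x=1, y=7) -> (x=0, y=7)
Final: (x=0, y=7)

Answer: Final position: (x=0, y=7)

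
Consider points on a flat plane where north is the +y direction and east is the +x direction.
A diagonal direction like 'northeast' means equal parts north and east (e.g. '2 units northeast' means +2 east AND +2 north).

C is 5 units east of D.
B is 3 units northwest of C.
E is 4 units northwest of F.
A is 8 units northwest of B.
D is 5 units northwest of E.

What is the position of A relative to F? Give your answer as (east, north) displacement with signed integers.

Answer: A is at (east=-15, north=20) relative to F.

Derivation:
Place F at the origin (east=0, north=0).
  E is 4 units northwest of F: delta (east=-4, north=+4); E at (east=-4, north=4).
  D is 5 units northwest of E: delta (east=-5, north=+5); D at (east=-9, north=9).
  C is 5 units east of D: delta (east=+5, north=+0); C at (east=-4, north=9).
  B is 3 units northwest of C: delta (east=-3, north=+3); B at (east=-7, north=12).
  A is 8 units northwest of B: delta (east=-8, north=+8); A at (east=-15, north=20).
Therefore A relative to F: (east=-15, north=20).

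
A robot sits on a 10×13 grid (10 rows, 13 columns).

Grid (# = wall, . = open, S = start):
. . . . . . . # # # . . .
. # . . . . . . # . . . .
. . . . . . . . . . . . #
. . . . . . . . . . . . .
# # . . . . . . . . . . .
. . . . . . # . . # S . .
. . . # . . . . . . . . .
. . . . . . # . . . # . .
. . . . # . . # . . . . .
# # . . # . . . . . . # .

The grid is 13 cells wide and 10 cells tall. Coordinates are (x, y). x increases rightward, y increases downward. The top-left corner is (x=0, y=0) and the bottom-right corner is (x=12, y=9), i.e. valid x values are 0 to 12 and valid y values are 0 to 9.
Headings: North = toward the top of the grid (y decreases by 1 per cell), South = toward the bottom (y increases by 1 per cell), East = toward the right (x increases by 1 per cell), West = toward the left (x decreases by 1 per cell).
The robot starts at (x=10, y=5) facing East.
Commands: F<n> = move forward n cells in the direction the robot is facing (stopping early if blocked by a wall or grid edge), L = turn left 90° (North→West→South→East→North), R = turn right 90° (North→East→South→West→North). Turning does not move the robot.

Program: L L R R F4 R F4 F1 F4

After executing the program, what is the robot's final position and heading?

Answer: Final position: (x=12, y=9), facing South

Derivation:
Start: (x=10, y=5), facing East
  L: turn left, now facing North
  L: turn left, now facing West
  R: turn right, now facing North
  R: turn right, now facing East
  F4: move forward 2/4 (blocked), now at (x=12, y=5)
  R: turn right, now facing South
  F4: move forward 4, now at (x=12, y=9)
  F1: move forward 0/1 (blocked), now at (x=12, y=9)
  F4: move forward 0/4 (blocked), now at (x=12, y=9)
Final: (x=12, y=9), facing South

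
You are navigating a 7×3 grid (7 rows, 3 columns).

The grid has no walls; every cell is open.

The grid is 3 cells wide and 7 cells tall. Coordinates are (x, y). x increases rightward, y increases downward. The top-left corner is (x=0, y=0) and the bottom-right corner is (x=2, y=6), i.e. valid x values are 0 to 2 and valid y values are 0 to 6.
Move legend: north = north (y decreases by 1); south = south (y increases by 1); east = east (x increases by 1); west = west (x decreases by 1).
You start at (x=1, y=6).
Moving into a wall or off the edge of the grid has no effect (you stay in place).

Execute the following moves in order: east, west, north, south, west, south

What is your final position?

Start: (x=1, y=6)
  east (east): (x=1, y=6) -> (x=2, y=6)
  west (west): (x=2, y=6) -> (x=1, y=6)
  north (north): (x=1, y=6) -> (x=1, y=5)
  south (south): (x=1, y=5) -> (x=1, y=6)
  west (west): (x=1, y=6) -> (x=0, y=6)
  south (south): blocked, stay at (x=0, y=6)
Final: (x=0, y=6)

Answer: Final position: (x=0, y=6)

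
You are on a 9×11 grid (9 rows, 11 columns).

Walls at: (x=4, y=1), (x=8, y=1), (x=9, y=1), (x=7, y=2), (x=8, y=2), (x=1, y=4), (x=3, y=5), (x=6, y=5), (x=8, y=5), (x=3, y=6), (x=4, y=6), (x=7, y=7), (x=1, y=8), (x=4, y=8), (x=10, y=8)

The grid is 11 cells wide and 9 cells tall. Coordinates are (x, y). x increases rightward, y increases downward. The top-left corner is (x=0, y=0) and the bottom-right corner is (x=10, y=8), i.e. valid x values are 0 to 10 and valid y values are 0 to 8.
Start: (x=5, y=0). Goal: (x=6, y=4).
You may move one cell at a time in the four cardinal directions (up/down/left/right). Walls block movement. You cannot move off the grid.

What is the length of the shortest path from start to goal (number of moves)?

BFS from (x=5, y=0) until reaching (x=6, y=4):
  Distance 0: (x=5, y=0)
  Distance 1: (x=4, y=0), (x=6, y=0), (x=5, y=1)
  Distance 2: (x=3, y=0), (x=7, y=0), (x=6, y=1), (x=5, y=2)
  Distance 3: (x=2, y=0), (x=8, y=0), (x=3, y=1), (x=7, y=1), (x=4, y=2), (x=6, y=2), (x=5, y=3)
  Distance 4: (x=1, y=0), (x=9, y=0), (x=2, y=1), (x=3, y=2), (x=4, y=3), (x=6, y=3), (x=5, y=4)
  Distance 5: (x=0, y=0), (x=10, y=0), (x=1, y=1), (x=2, y=2), (x=3, y=3), (x=7, y=3), (x=4, y=4), (x=6, y=4), (x=5, y=5)  <- goal reached here
One shortest path (5 moves): (x=5, y=0) -> (x=6, y=0) -> (x=6, y=1) -> (x=6, y=2) -> (x=6, y=3) -> (x=6, y=4)

Answer: Shortest path length: 5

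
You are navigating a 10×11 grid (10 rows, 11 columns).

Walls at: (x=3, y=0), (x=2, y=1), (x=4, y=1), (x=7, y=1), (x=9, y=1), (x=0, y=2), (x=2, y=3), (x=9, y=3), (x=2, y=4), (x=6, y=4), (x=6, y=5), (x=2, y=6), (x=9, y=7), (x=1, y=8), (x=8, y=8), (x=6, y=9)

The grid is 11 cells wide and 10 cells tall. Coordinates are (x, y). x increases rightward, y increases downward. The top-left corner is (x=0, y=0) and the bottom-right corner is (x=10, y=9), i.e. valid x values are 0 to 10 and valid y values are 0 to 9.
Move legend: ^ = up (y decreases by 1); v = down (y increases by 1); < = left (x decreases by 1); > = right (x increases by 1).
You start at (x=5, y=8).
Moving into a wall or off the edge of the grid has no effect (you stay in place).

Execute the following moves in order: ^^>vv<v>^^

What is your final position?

Answer: Final position: (x=5, y=7)

Derivation:
Start: (x=5, y=8)
  ^ (up): (x=5, y=8) -> (x=5, y=7)
  ^ (up): (x=5, y=7) -> (x=5, y=6)
  > (right): (x=5, y=6) -> (x=6, y=6)
  v (down): (x=6, y=6) -> (x=6, y=7)
  v (down): (x=6, y=7) -> (x=6, y=8)
  < (left): (x=6, y=8) -> (x=5, y=8)
  v (down): (x=5, y=8) -> (x=5, y=9)
  > (right): blocked, stay at (x=5, y=9)
  ^ (up): (x=5, y=9) -> (x=5, y=8)
  ^ (up): (x=5, y=8) -> (x=5, y=7)
Final: (x=5, y=7)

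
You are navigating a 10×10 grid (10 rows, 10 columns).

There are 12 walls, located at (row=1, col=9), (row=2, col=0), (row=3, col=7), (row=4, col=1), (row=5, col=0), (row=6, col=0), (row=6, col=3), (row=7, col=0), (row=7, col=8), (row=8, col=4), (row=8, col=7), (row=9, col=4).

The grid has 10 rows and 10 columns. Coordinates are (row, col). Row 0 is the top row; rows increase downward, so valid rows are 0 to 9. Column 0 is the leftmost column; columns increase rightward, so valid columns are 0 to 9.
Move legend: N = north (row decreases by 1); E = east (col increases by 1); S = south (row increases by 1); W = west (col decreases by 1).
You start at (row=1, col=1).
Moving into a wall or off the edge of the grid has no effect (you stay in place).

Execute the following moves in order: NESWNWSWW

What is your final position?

Answer: Final position: (row=1, col=0)

Derivation:
Start: (row=1, col=1)
  N (north): (row=1, col=1) -> (row=0, col=1)
  E (east): (row=0, col=1) -> (row=0, col=2)
  S (south): (row=0, col=2) -> (row=1, col=2)
  W (west): (row=1, col=2) -> (row=1, col=1)
  N (north): (row=1, col=1) -> (row=0, col=1)
  W (west): (row=0, col=1) -> (row=0, col=0)
  S (south): (row=0, col=0) -> (row=1, col=0)
  W (west): blocked, stay at (row=1, col=0)
  W (west): blocked, stay at (row=1, col=0)
Final: (row=1, col=0)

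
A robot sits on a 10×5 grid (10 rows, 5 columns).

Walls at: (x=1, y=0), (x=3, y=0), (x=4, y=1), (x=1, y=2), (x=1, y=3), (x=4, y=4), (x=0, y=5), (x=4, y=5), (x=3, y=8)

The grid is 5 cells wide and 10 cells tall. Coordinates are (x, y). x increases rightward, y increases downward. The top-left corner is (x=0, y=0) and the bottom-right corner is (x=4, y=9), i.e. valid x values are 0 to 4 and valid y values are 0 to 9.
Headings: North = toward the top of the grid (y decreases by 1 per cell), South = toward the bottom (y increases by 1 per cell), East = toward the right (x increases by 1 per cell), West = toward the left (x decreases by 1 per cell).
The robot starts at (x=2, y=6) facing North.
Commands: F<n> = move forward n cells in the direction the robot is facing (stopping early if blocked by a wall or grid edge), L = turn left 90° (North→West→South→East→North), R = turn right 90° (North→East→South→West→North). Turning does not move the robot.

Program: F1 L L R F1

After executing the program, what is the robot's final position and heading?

Start: (x=2, y=6), facing North
  F1: move forward 1, now at (x=2, y=5)
  L: turn left, now facing West
  L: turn left, now facing South
  R: turn right, now facing West
  F1: move forward 1, now at (x=1, y=5)
Final: (x=1, y=5), facing West

Answer: Final position: (x=1, y=5), facing West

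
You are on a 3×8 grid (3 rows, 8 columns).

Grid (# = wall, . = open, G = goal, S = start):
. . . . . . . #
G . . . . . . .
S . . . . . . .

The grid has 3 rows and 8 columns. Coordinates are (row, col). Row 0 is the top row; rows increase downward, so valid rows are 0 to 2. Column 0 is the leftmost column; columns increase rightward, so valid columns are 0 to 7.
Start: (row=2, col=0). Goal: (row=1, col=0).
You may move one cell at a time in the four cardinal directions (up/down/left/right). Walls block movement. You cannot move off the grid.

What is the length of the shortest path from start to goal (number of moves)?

Answer: Shortest path length: 1

Derivation:
BFS from (row=2, col=0) until reaching (row=1, col=0):
  Distance 0: (row=2, col=0)
  Distance 1: (row=1, col=0), (row=2, col=1)  <- goal reached here
One shortest path (1 moves): (row=2, col=0) -> (row=1, col=0)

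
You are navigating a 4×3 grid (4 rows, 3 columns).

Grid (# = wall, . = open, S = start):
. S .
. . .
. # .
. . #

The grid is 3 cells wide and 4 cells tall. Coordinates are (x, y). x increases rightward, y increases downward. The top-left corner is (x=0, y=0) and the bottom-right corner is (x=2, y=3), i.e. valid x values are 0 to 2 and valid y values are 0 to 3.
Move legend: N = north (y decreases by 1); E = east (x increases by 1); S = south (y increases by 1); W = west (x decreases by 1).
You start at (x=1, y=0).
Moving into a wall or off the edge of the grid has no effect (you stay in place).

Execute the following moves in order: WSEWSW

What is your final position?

Answer: Final position: (x=0, y=2)

Derivation:
Start: (x=1, y=0)
  W (west): (x=1, y=0) -> (x=0, y=0)
  S (south): (x=0, y=0) -> (x=0, y=1)
  E (east): (x=0, y=1) -> (x=1, y=1)
  W (west): (x=1, y=1) -> (x=0, y=1)
  S (south): (x=0, y=1) -> (x=0, y=2)
  W (west): blocked, stay at (x=0, y=2)
Final: (x=0, y=2)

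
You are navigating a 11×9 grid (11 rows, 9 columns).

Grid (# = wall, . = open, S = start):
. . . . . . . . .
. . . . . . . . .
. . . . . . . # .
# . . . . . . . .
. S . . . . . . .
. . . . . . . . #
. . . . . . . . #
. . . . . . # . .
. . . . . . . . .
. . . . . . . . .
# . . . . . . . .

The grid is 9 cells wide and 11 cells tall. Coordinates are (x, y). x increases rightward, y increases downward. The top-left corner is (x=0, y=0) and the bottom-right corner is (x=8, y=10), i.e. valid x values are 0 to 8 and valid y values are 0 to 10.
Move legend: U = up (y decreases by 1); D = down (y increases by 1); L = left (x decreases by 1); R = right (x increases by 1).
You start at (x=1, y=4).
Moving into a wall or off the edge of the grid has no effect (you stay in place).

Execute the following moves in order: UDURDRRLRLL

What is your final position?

Start: (x=1, y=4)
  U (up): (x=1, y=4) -> (x=1, y=3)
  D (down): (x=1, y=3) -> (x=1, y=4)
  U (up): (x=1, y=4) -> (x=1, y=3)
  R (right): (x=1, y=3) -> (x=2, y=3)
  D (down): (x=2, y=3) -> (x=2, y=4)
  R (right): (x=2, y=4) -> (x=3, y=4)
  R (right): (x=3, y=4) -> (x=4, y=4)
  L (left): (x=4, y=4) -> (x=3, y=4)
  R (right): (x=3, y=4) -> (x=4, y=4)
  L (left): (x=4, y=4) -> (x=3, y=4)
  L (left): (x=3, y=4) -> (x=2, y=4)
Final: (x=2, y=4)

Answer: Final position: (x=2, y=4)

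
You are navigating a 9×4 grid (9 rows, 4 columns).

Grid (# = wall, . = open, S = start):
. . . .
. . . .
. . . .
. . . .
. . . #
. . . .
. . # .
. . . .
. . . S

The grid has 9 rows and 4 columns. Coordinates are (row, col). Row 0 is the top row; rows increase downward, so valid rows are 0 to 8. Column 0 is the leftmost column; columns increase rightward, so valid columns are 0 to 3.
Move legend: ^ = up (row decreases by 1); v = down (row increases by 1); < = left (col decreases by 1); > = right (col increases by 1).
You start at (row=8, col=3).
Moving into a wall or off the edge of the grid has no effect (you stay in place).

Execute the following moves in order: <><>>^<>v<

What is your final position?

Start: (row=8, col=3)
  < (left): (row=8, col=3) -> (row=8, col=2)
  > (right): (row=8, col=2) -> (row=8, col=3)
  < (left): (row=8, col=3) -> (row=8, col=2)
  > (right): (row=8, col=2) -> (row=8, col=3)
  > (right): blocked, stay at (row=8, col=3)
  ^ (up): (row=8, col=3) -> (row=7, col=3)
  < (left): (row=7, col=3) -> (row=7, col=2)
  > (right): (row=7, col=2) -> (row=7, col=3)
  v (down): (row=7, col=3) -> (row=8, col=3)
  < (left): (row=8, col=3) -> (row=8, col=2)
Final: (row=8, col=2)

Answer: Final position: (row=8, col=2)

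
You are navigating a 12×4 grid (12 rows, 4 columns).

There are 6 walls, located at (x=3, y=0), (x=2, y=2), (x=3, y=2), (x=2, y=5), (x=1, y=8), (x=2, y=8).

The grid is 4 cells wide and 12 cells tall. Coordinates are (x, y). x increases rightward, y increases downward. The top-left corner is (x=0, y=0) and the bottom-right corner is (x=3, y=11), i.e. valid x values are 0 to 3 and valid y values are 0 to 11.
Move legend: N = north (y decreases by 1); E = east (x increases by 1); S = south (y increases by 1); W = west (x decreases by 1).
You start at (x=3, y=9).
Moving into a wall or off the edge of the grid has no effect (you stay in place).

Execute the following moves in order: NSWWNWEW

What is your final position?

Answer: Final position: (x=0, y=9)

Derivation:
Start: (x=3, y=9)
  N (north): (x=3, y=9) -> (x=3, y=8)
  S (south): (x=3, y=8) -> (x=3, y=9)
  W (west): (x=3, y=9) -> (x=2, y=9)
  W (west): (x=2, y=9) -> (x=1, y=9)
  N (north): blocked, stay at (x=1, y=9)
  W (west): (x=1, y=9) -> (x=0, y=9)
  E (east): (x=0, y=9) -> (x=1, y=9)
  W (west): (x=1, y=9) -> (x=0, y=9)
Final: (x=0, y=9)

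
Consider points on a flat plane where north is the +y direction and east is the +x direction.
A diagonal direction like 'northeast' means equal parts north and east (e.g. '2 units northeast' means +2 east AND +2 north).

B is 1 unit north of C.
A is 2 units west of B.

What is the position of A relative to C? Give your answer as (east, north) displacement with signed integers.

Answer: A is at (east=-2, north=1) relative to C.

Derivation:
Place C at the origin (east=0, north=0).
  B is 1 unit north of C: delta (east=+0, north=+1); B at (east=0, north=1).
  A is 2 units west of B: delta (east=-2, north=+0); A at (east=-2, north=1).
Therefore A relative to C: (east=-2, north=1).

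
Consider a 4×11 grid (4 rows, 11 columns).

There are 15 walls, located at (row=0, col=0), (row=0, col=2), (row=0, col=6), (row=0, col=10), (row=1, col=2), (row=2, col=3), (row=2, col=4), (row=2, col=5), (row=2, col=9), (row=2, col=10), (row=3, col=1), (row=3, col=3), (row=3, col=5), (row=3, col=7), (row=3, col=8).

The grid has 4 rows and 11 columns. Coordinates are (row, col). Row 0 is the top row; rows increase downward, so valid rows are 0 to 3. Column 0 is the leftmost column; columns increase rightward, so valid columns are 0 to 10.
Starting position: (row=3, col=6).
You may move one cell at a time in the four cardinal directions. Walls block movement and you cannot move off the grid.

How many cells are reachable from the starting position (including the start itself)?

BFS flood-fill from (row=3, col=6):
  Distance 0: (row=3, col=6)
  Distance 1: (row=2, col=6)
  Distance 2: (row=1, col=6), (row=2, col=7)
  Distance 3: (row=1, col=5), (row=1, col=7), (row=2, col=8)
  Distance 4: (row=0, col=5), (row=0, col=7), (row=1, col=4), (row=1, col=8)
  Distance 5: (row=0, col=4), (row=0, col=8), (row=1, col=3), (row=1, col=9)
  Distance 6: (row=0, col=3), (row=0, col=9), (row=1, col=10)
Total reachable: 18 (grid has 29 open cells total)

Answer: Reachable cells: 18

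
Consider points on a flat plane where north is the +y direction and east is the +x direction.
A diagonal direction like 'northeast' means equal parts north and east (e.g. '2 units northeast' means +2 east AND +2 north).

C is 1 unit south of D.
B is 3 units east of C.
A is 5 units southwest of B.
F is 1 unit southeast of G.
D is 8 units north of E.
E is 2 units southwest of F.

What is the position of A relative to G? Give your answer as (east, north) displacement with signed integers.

Answer: A is at (east=-3, north=-1) relative to G.

Derivation:
Place G at the origin (east=0, north=0).
  F is 1 unit southeast of G: delta (east=+1, north=-1); F at (east=1, north=-1).
  E is 2 units southwest of F: delta (east=-2, north=-2); E at (east=-1, north=-3).
  D is 8 units north of E: delta (east=+0, north=+8); D at (east=-1, north=5).
  C is 1 unit south of D: delta (east=+0, north=-1); C at (east=-1, north=4).
  B is 3 units east of C: delta (east=+3, north=+0); B at (east=2, north=4).
  A is 5 units southwest of B: delta (east=-5, north=-5); A at (east=-3, north=-1).
Therefore A relative to G: (east=-3, north=-1).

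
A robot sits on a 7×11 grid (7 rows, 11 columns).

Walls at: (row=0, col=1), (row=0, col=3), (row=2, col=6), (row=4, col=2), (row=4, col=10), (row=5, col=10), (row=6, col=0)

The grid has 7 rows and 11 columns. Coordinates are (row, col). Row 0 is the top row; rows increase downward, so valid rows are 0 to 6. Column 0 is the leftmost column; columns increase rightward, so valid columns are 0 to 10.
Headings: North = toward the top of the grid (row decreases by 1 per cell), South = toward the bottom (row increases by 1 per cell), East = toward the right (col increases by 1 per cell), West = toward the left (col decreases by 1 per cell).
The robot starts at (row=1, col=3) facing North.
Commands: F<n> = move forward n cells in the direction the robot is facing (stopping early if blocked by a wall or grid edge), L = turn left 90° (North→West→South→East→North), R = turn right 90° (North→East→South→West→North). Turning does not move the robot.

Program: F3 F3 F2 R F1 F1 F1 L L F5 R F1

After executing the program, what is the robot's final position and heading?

Answer: Final position: (row=1, col=1), facing North

Derivation:
Start: (row=1, col=3), facing North
  F3: move forward 0/3 (blocked), now at (row=1, col=3)
  F3: move forward 0/3 (blocked), now at (row=1, col=3)
  F2: move forward 0/2 (blocked), now at (row=1, col=3)
  R: turn right, now facing East
  F1: move forward 1, now at (row=1, col=4)
  F1: move forward 1, now at (row=1, col=5)
  F1: move forward 1, now at (row=1, col=6)
  L: turn left, now facing North
  L: turn left, now facing West
  F5: move forward 5, now at (row=1, col=1)
  R: turn right, now facing North
  F1: move forward 0/1 (blocked), now at (row=1, col=1)
Final: (row=1, col=1), facing North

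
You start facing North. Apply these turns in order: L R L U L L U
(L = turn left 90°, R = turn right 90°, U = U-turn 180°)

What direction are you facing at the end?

Answer: Final heading: East

Derivation:
Start: North
  L (left (90° counter-clockwise)) -> West
  R (right (90° clockwise)) -> North
  L (left (90° counter-clockwise)) -> West
  U (U-turn (180°)) -> East
  L (left (90° counter-clockwise)) -> North
  L (left (90° counter-clockwise)) -> West
  U (U-turn (180°)) -> East
Final: East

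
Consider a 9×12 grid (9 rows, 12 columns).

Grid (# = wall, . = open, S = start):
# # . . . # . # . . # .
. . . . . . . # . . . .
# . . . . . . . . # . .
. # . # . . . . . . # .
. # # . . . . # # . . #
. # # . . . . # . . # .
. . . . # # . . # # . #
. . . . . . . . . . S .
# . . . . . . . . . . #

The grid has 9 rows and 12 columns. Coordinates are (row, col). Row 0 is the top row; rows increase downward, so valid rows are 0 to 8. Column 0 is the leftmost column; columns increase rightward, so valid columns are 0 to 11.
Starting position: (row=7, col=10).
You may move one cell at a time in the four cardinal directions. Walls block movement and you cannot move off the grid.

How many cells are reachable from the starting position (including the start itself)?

BFS flood-fill from (row=7, col=10):
  Distance 0: (row=7, col=10)
  Distance 1: (row=6, col=10), (row=7, col=9), (row=7, col=11), (row=8, col=10)
  Distance 2: (row=7, col=8), (row=8, col=9)
  Distance 3: (row=7, col=7), (row=8, col=8)
  Distance 4: (row=6, col=7), (row=7, col=6), (row=8, col=7)
  Distance 5: (row=6, col=6), (row=7, col=5), (row=8, col=6)
  Distance 6: (row=5, col=6), (row=7, col=4), (row=8, col=5)
  Distance 7: (row=4, col=6), (row=5, col=5), (row=7, col=3), (row=8, col=4)
  Distance 8: (row=3, col=6), (row=4, col=5), (row=5, col=4), (row=6, col=3), (row=7, col=2), (row=8, col=3)
  Distance 9: (row=2, col=6), (row=3, col=5), (row=3, col=7), (row=4, col=4), (row=5, col=3), (row=6, col=2), (row=7, col=1), (row=8, col=2)
  Distance 10: (row=1, col=6), (row=2, col=5), (row=2, col=7), (row=3, col=4), (row=3, col=8), (row=4, col=3), (row=6, col=1), (row=7, col=0), (row=8, col=1)
  Distance 11: (row=0, col=6), (row=1, col=5), (row=2, col=4), (row=2, col=8), (row=3, col=9), (row=6, col=0)
  Distance 12: (row=1, col=4), (row=1, col=8), (row=2, col=3), (row=4, col=9), (row=5, col=0)
  Distance 13: (row=0, col=4), (row=0, col=8), (row=1, col=3), (row=1, col=9), (row=2, col=2), (row=4, col=0), (row=4, col=10), (row=5, col=9)
  Distance 14: (row=0, col=3), (row=0, col=9), (row=1, col=2), (row=1, col=10), (row=2, col=1), (row=3, col=0), (row=3, col=2), (row=5, col=8)
  Distance 15: (row=0, col=2), (row=1, col=1), (row=1, col=11), (row=2, col=10)
  Distance 16: (row=0, col=11), (row=1, col=0), (row=2, col=11)
  Distance 17: (row=3, col=11)
Total reachable: 80 (grid has 81 open cells total)

Answer: Reachable cells: 80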